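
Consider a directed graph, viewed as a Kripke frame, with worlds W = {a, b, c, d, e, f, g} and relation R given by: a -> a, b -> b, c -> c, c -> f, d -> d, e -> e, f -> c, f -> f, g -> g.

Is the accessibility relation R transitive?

Yes

Transitive: yes — every two-step R-path is closed by a direct edge.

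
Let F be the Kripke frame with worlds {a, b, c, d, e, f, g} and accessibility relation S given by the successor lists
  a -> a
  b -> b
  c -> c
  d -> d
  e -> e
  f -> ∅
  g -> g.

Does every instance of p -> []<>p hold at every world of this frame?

Yes

The schema B characterises exactly the symmetric frames.
Symmetric: yes — every pair in S has its reverse in S.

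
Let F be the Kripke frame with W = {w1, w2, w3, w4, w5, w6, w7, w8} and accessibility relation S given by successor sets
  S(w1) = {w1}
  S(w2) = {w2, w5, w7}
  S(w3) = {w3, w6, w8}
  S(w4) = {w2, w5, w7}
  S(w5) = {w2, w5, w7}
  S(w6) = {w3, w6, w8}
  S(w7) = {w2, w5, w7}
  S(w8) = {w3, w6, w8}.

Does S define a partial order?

Reflexive: no — w4 is not related to itself.
Transitive: yes — every two-step S-path is closed by a direct edge.
Antisymmetric: no — w2 S w5 and w5 S w2 with w2 ≠ w5.
So S is not a partial order.

No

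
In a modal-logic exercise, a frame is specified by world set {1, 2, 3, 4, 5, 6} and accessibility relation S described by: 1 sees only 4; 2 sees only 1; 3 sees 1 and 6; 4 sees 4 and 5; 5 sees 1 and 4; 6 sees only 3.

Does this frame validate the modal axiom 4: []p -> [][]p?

The schema 4 characterises exactly the transitive frames.
Transitive: no — 1 S 4 and 4 S 5, but not 1 S 5.

No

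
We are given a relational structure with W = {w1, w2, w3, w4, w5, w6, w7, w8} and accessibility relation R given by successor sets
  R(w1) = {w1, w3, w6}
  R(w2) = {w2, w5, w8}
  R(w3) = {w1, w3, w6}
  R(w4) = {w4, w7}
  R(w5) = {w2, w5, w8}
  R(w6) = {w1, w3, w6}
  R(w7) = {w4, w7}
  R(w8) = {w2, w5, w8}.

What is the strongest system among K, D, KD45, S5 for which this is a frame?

S5

Serial (axiom D): yes — every world has a successor (e.g. w1 R w1).
Euclidean (axiom 5): yes — any two successors of a common world are R-related.
Transitive (axiom 4): yes — every two-step R-path is closed by a direct edge.
Reflexive (axiom T): yes — every world is R-related to itself.
So F validates K, D, KD45, S5. The strongest is S5.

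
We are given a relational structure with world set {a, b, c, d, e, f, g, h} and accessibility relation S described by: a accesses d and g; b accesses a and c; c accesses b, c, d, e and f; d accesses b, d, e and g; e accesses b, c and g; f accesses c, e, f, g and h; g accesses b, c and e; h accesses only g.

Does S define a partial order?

Reflexive: no — a is not related to itself.
Transitive: no — a S d and d S b, but not a S b.
Antisymmetric: no — b S c and c S b with b ≠ c.
So S is not a partial order.

No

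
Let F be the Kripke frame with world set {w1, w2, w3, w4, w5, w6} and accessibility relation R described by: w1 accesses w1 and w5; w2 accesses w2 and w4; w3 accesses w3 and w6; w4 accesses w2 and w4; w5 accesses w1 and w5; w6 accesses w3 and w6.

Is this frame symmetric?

Symmetric: yes — every pair in R has its reverse in R.

Yes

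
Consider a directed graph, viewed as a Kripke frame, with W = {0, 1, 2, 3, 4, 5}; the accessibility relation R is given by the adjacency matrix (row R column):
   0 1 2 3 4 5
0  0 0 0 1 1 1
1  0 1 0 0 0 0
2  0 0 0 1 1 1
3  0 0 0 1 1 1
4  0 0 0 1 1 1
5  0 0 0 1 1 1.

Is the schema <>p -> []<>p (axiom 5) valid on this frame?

By correspondence theory, 5 is valid on a frame iff R is Euclidean.
Euclidean: yes — any two successors of a common world are R-related.

Yes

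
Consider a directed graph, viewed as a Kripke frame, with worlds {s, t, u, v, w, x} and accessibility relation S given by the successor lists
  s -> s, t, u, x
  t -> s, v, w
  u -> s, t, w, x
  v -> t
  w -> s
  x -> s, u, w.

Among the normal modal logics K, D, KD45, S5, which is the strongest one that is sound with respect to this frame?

D

Serial (axiom D): yes — every world has a successor (e.g. s S s).
Euclidean (axiom 5): no — s S t and s S u, but not t S u.
Transitive (axiom 4): no — s S t and t S v, but not s S v.
Reflexive (axiom T): no — t is not related to itself.
So F validates K, D; KD45 would additionally require S to be Euclidean and transitive. The strongest is D.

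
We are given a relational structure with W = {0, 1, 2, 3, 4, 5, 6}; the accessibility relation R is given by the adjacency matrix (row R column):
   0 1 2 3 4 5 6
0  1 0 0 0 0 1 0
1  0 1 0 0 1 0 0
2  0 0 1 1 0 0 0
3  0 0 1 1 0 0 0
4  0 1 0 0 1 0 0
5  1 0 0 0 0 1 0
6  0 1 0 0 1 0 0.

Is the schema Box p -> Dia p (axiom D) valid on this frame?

By correspondence theory, D is valid on a frame iff R is serial.
Serial: yes — every world has a successor (e.g. 0 R 0).

Yes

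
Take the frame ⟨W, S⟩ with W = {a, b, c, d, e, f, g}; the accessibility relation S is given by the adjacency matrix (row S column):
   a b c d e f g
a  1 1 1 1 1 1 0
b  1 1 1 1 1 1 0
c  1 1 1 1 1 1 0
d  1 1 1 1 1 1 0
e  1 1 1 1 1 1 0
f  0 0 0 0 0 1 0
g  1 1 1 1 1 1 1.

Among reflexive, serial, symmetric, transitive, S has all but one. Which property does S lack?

Reflexive: yes — every world is S-related to itself.
Serial: yes — every world has a successor (e.g. a S a).
Symmetric: no — a S f but not f S a.
Transitive: yes — every two-step S-path is closed by a direct edge.
Only symmetric fails.

symmetric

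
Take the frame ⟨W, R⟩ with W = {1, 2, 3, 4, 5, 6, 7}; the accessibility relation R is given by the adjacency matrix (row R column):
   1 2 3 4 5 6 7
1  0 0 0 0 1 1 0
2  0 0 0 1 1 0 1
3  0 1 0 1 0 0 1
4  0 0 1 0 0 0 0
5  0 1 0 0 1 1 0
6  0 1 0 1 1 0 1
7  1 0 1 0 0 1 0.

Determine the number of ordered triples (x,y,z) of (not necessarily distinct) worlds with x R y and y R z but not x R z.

35

Enumerating: (1,5,2), (1,6,2), (1,6,4), (1,6,7), (2,4,3), (2,5,2), (2,5,6), (2,7,1), (2,7,3), (2,7,6), (3,2,5), (3,4,3), … and 23 more.
Total: 35.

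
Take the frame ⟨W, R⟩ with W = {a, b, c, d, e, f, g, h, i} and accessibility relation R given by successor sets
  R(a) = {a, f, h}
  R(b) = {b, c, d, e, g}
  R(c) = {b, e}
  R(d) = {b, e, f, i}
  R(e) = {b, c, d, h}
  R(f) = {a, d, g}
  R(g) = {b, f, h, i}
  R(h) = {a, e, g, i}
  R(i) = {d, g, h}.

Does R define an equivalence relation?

No

Reflexive: no — c is not related to itself.
Symmetric: yes — every pair in R has its reverse in R.
Transitive: no — a R f and f R d, but not a R d.
So R is not an equivalence relation.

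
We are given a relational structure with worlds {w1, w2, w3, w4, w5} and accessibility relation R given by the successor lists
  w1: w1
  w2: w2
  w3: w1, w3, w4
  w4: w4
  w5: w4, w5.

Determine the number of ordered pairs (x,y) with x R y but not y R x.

3

Enumerating: (w3,w1), (w3,w4), (w5,w4).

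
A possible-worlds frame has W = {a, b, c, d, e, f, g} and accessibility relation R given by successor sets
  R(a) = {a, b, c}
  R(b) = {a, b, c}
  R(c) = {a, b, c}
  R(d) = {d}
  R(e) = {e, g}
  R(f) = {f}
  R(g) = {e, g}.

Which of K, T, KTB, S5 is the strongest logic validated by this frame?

Reflexive (axiom T): yes — every world is R-related to itself.
Symmetric (axiom B): yes — every pair in R has its reverse in R.
Euclidean (axiom 5): yes — any two successors of a common world are R-related.
So F validates K, T, KTB, S5. The strongest is S5.

S5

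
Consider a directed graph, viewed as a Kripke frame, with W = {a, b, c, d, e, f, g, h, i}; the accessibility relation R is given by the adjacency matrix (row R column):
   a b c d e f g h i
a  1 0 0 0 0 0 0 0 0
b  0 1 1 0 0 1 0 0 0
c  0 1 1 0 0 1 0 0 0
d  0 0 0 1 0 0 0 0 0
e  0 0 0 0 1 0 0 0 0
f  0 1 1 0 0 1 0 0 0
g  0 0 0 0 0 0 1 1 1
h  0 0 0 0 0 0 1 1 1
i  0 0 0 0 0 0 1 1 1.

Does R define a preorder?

Yes

Reflexive: yes — every world is R-related to itself.
Transitive: yes — every two-step R-path is closed by a direct edge.
So R is a preorder.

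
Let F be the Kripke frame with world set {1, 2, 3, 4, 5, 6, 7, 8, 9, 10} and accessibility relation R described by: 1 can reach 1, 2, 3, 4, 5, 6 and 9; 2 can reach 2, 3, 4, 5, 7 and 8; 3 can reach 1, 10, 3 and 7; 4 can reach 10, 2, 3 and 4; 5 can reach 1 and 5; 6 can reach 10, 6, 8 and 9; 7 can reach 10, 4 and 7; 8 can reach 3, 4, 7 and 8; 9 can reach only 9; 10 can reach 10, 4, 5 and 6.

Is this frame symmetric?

No

Symmetric: no — 1 R 2 but not 2 R 1.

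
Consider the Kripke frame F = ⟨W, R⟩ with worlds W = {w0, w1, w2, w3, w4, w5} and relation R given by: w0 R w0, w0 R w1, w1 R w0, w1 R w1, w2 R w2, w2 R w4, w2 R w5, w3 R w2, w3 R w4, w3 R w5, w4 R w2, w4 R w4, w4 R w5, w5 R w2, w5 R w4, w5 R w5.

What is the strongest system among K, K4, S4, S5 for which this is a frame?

K4

Transitive (axiom 4): yes — every two-step R-path is closed by a direct edge.
Reflexive (axiom T): no — w3 is not related to itself.
Euclidean (axiom 5): yes — any two successors of a common world are R-related.
So F validates K, K4; S4 would additionally require R to be reflexive. The strongest is K4.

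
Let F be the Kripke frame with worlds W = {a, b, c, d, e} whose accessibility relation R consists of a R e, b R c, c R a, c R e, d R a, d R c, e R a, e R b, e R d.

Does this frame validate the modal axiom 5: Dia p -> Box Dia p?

No

The schema 5 characterises exactly the Euclidean frames.
Euclidean: no — d R a and d R c, but not a R c.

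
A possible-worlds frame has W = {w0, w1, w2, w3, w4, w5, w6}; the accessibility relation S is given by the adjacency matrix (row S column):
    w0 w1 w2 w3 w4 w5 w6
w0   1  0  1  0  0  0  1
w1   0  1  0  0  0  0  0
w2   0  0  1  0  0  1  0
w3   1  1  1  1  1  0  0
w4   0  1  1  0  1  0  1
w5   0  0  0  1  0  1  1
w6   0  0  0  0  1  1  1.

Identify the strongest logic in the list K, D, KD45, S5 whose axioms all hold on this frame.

Serial (axiom D): yes — every world has a successor (e.g. w0 S w0).
Euclidean (axiom 5): no — w0 S w2 and w0 S w6, but not w2 S w6.
Transitive (axiom 4): no — w0 S w2 and w2 S w5, but not w0 S w5.
Reflexive (axiom T): yes — every world is S-related to itself.
So F validates K, D; KD45 would additionally require S to be Euclidean and transitive. The strongest is D.

D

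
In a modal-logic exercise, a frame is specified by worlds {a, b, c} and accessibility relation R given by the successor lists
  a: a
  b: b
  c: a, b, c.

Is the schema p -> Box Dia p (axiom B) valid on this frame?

No

The schema B characterises exactly the symmetric frames.
Symmetric: no — c R a but not a R c.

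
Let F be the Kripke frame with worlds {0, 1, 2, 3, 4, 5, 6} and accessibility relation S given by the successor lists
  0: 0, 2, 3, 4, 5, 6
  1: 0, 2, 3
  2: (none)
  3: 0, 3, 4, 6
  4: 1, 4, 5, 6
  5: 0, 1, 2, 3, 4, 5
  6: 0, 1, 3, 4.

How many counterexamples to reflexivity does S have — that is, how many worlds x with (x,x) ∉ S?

Enumerating: 1, 2, 6.

3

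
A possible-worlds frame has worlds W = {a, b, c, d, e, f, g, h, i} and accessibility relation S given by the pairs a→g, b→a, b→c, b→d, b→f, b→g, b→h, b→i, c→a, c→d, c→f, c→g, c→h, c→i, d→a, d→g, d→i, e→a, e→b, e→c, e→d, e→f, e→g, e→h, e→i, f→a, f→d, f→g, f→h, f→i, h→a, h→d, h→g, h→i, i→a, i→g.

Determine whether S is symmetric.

Symmetric: no — a S g but not g S a.

No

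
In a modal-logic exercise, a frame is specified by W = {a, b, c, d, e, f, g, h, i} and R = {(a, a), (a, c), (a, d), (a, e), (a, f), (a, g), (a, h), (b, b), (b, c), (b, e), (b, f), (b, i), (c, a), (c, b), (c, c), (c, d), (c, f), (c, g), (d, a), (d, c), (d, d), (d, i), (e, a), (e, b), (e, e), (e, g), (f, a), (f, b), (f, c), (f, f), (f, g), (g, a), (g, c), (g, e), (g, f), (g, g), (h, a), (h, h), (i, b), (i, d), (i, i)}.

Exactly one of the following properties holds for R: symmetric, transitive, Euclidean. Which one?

symmetric

Symmetric: yes — every pair in R has its reverse in R.
Transitive: no — a R c and c R b, but not a R b.
Euclidean: no — a R c and a R e, but not c R e.
Only symmetric holds.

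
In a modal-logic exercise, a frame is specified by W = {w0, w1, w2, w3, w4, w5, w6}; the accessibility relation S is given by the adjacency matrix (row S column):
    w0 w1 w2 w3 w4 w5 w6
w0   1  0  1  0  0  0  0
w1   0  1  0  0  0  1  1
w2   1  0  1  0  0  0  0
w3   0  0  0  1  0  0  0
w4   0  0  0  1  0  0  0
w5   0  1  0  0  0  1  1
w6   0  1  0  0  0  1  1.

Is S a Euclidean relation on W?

Euclidean: yes — any two successors of a common world are S-related.

Yes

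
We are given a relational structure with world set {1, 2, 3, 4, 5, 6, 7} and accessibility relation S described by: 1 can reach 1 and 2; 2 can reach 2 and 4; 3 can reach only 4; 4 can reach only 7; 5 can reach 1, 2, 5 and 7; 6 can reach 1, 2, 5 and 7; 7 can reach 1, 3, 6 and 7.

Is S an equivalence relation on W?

Reflexive: no — 3 is not related to itself.
Symmetric: no — 1 S 2 but not 2 S 1.
Transitive: no — 1 S 2 and 2 S 4, but not 1 S 4.
So S is not an equivalence relation.

No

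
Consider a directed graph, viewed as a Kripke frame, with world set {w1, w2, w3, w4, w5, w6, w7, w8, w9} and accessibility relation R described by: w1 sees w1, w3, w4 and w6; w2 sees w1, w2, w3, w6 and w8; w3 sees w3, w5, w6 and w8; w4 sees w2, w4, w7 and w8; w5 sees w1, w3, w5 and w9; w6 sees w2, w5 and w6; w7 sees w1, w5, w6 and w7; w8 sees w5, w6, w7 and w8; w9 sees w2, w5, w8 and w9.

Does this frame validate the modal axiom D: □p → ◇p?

The schema D characterises exactly the serial frames.
Serial: yes — every world has a successor (e.g. w1 R w1).

Yes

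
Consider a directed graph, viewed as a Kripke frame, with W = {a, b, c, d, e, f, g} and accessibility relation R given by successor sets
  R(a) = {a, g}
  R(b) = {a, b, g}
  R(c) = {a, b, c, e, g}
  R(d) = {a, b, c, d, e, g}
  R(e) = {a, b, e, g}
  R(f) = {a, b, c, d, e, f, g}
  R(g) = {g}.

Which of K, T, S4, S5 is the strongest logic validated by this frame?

S4

Reflexive (axiom T): yes — every world is R-related to itself.
Transitive (axiom 4): yes — every two-step R-path is closed by a direct edge.
Euclidean (axiom 5): no — b R g and b R a, but not g R a.
So F validates K, T, S4; S5 would additionally require R to be Euclidean. The strongest is S4.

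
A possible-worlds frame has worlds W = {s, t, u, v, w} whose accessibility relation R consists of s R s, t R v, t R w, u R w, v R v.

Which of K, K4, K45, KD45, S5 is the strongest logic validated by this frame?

Transitive (axiom 4): yes — every two-step R-path is closed by a direct edge.
Euclidean (axiom 5): no — t R v and t R w, but not v R w.
Serial (axiom D): no — w has no R-successor.
Reflexive (axiom T): no — t is not related to itself.
So F validates K, K4; K45 would additionally require R to be Euclidean. The strongest is K4.

K4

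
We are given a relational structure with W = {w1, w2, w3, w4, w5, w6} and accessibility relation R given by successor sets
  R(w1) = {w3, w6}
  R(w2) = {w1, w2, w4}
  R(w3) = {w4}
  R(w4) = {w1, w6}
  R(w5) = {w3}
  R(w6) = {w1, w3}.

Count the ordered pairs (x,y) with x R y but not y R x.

Enumerating: (w1,w3), (w2,w1), (w2,w4), (w3,w4), (w4,w1), (w4,w6), (w5,w3), (w6,w3).

8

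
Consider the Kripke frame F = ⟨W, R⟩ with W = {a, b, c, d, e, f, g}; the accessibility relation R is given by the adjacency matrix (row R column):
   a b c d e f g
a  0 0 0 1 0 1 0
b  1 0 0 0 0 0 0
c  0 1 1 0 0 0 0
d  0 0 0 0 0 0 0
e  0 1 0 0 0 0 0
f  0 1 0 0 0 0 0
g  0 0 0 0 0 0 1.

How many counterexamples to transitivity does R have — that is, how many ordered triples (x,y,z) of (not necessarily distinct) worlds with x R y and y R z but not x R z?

Enumerating: (a,f,b), (b,a,d), (b,a,f), (c,b,a), (e,b,a), (f,b,a).

6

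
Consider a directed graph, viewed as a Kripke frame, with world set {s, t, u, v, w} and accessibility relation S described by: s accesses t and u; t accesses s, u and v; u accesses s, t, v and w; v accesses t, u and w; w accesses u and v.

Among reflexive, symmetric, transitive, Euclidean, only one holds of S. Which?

symmetric

Reflexive: no — s is not related to itself.
Symmetric: yes — every pair in S has its reverse in S.
Transitive: no — s S t and t S v, but not s S v.
Euclidean: no — t S s and t S v, but not s S v.
Only symmetric holds.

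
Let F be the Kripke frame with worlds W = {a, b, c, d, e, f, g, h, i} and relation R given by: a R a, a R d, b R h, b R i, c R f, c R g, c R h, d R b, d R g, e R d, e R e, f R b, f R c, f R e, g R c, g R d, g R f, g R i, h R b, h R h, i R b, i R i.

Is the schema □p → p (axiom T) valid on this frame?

No

By correspondence theory, T is valid on a frame iff R is reflexive.
Reflexive: no — b is not related to itself.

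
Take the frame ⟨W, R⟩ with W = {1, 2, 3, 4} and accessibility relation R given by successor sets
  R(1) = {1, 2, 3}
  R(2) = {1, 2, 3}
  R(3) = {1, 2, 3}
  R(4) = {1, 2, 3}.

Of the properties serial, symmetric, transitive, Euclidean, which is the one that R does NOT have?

symmetric

Serial: yes — every world has a successor (e.g. 1 R 1).
Symmetric: no — 4 R 1 but not 1 R 4.
Transitive: yes — every two-step R-path is closed by a direct edge.
Euclidean: yes — any two successors of a common world are R-related.
Only symmetric fails.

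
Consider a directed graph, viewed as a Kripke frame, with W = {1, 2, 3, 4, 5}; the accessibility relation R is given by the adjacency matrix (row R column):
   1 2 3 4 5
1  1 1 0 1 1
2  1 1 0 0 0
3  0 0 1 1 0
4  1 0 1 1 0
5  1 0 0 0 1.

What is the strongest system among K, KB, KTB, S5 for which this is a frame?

KTB

Symmetric (axiom B): yes — every pair in R has its reverse in R.
Reflexive (axiom T): yes — every world is R-related to itself.
Euclidean (axiom 5): no — 1 R 2 and 1 R 4, but not 2 R 4.
So F validates K, KB, KTB; S5 would additionally require R to be Euclidean. The strongest is KTB.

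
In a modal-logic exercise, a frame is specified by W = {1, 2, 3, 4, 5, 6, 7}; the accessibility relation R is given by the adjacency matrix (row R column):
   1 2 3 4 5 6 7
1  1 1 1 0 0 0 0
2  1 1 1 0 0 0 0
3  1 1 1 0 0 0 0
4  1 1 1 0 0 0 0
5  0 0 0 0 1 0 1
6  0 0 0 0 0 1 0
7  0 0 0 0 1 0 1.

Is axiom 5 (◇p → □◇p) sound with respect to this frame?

Yes

Axiom 5 corresponds to the accessibility relation being Euclidean.
Euclidean: yes — any two successors of a common world are R-related.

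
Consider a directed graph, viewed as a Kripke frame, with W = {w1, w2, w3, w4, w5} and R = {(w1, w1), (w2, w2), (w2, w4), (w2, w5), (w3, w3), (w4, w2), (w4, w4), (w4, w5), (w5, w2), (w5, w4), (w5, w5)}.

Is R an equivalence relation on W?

Yes

Reflexive: yes — every world is R-related to itself.
Symmetric: yes — every pair in R has its reverse in R.
Transitive: yes — every two-step R-path is closed by a direct edge.
So R is an equivalence relation.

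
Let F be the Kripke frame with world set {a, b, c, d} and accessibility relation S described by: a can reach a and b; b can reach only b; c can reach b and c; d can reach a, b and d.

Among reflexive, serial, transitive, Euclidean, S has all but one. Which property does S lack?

Reflexive: yes — every world is S-related to itself.
Serial: yes — every world has a successor (e.g. a S a).
Transitive: yes — every two-step S-path is closed by a direct edge.
Euclidean: no — d S b and d S a, but not b S a.
Only Euclidean fails.

Euclidean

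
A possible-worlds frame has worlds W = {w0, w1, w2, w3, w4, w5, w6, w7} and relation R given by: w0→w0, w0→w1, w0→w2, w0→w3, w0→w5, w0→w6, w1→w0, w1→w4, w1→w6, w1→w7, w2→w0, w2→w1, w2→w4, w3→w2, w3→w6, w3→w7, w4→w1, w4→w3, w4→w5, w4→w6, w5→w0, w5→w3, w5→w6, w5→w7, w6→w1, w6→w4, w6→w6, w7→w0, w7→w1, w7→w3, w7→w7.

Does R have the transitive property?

No

Transitive: no — w0 R w1 and w1 R w4, but not w0 R w4.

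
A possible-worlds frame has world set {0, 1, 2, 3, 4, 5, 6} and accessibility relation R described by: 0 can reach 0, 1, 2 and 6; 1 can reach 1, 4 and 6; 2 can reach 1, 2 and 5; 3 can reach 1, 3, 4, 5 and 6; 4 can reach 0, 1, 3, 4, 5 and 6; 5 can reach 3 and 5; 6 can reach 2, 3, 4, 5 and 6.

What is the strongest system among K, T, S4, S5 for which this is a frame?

Reflexive (axiom T): yes — every world is R-related to itself.
Transitive (axiom 4): no — 0 R 1 and 1 R 4, but not 0 R 4.
Euclidean (axiom 5): no — 0 R 1 and 0 R 2, but not 1 R 2.
So F validates K, T; S4 would additionally require R to be transitive. The strongest is T.

T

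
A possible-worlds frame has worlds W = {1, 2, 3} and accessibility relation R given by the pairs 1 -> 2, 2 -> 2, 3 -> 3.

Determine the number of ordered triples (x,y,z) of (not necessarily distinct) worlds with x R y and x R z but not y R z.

R is Euclidean; there are no such tuples.

0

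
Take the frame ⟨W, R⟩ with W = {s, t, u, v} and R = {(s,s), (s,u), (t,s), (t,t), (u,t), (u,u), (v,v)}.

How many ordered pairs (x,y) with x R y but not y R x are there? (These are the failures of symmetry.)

Enumerating: (s,u), (t,s), (u,t).

3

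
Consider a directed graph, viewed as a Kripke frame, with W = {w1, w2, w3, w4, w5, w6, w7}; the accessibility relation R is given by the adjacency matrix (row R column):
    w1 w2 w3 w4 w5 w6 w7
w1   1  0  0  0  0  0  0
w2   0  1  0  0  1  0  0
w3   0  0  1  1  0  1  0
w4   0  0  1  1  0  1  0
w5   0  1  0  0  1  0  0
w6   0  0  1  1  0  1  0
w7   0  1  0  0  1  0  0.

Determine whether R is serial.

Yes

Serial: yes — every world has a successor (e.g. w1 R w1).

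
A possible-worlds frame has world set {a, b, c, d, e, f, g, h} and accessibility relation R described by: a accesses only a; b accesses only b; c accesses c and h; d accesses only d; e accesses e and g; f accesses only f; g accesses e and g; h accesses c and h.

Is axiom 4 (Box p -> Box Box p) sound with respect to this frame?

Yes

Axiom 4 corresponds to the accessibility relation being transitive.
Transitive: yes — every two-step R-path is closed by a direct edge.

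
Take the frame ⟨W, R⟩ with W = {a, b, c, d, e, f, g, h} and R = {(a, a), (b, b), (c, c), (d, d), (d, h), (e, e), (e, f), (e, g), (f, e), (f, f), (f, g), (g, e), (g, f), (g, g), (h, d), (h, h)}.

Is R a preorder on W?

Yes

Reflexive: yes — every world is R-related to itself.
Transitive: yes — every two-step R-path is closed by a direct edge.
So R is a preorder.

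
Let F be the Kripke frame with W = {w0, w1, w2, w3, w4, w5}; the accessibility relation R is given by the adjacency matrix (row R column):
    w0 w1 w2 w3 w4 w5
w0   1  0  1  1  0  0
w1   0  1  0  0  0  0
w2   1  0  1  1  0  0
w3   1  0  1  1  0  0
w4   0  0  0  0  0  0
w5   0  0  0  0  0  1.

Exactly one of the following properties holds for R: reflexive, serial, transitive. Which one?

transitive

Reflexive: no — w4 is not related to itself.
Serial: no — w4 has no R-successor.
Transitive: yes — every two-step R-path is closed by a direct edge.
Only transitive holds.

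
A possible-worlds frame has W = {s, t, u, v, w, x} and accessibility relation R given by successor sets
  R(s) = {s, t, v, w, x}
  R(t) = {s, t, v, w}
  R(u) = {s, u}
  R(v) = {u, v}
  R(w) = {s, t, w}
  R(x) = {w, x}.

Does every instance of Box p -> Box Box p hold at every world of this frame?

No

By correspondence theory, 4 is valid on a frame iff R is transitive.
Transitive: no — s R v and v R u, but not s R u.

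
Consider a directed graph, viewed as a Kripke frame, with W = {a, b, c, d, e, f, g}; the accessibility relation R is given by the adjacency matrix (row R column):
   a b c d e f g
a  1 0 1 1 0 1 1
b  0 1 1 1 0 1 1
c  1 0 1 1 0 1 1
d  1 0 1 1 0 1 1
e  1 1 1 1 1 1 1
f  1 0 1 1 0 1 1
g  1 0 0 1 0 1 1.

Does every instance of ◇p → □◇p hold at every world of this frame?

The schema 5 characterises exactly the Euclidean frames.
Euclidean: no — a R g and a R c, but not g R c.

No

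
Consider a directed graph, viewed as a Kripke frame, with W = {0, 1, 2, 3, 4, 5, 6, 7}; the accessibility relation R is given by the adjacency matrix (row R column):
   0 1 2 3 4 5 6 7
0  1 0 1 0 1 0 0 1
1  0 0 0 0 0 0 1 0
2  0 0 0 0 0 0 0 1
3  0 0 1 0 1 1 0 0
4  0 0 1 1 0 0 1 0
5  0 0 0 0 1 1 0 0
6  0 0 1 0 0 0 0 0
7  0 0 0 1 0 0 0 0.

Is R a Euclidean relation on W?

No

Euclidean: no — 0 R 2 and 0 R 4, but not 2 R 4.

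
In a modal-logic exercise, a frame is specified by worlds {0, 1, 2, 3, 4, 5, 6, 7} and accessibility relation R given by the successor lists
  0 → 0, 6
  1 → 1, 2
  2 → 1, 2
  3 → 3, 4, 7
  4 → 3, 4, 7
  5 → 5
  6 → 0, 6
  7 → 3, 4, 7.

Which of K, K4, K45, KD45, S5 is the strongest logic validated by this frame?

Transitive (axiom 4): yes — every two-step R-path is closed by a direct edge.
Euclidean (axiom 5): yes — any two successors of a common world are R-related.
Serial (axiom D): yes — every world has a successor (e.g. 0 R 0).
Reflexive (axiom T): yes — every world is R-related to itself.
So F validates K, K4, K45, KD45, S5. The strongest is S5.

S5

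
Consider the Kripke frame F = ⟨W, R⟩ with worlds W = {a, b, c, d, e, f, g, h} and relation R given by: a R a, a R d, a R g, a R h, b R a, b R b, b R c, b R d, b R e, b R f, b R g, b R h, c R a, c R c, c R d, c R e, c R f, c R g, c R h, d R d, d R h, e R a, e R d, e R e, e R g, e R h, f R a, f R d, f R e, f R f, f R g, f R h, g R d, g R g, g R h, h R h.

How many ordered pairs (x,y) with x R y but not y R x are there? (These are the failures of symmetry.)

Enumerating: (a,d), (a,g), (a,h), (b,a), (b,c), (b,d), (b,e), (b,f), (b,g), (b,h), (c,a), (c,d), … and 16 more.
Total: 28.

28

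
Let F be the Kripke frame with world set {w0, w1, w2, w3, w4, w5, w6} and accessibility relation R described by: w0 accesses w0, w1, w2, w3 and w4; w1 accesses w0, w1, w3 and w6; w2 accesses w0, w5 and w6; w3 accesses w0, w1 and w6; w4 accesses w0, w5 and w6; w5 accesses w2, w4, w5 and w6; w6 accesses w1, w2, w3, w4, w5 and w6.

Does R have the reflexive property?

Reflexive: no — w2 is not related to itself.

No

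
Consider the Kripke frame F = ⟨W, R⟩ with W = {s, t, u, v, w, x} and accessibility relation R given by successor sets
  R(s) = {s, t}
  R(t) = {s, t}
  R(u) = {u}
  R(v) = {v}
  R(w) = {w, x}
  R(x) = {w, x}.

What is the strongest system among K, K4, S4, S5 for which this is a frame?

Transitive (axiom 4): yes — every two-step R-path is closed by a direct edge.
Reflexive (axiom T): yes — every world is R-related to itself.
Euclidean (axiom 5): yes — any two successors of a common world are R-related.
So F validates K, K4, S4, S5. The strongest is S5.

S5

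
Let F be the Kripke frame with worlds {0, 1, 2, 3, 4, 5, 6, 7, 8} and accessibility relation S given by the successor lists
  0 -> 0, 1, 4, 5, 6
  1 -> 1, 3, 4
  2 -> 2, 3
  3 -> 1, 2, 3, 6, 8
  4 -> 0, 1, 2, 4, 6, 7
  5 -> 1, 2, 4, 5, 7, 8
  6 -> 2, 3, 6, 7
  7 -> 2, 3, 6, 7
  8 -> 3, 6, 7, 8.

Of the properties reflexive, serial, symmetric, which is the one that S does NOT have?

symmetric

Reflexive: yes — every world is S-related to itself.
Serial: yes — every world has a successor (e.g. 0 S 0).
Symmetric: no — 0 S 1 but not 1 S 0.
Only symmetric fails.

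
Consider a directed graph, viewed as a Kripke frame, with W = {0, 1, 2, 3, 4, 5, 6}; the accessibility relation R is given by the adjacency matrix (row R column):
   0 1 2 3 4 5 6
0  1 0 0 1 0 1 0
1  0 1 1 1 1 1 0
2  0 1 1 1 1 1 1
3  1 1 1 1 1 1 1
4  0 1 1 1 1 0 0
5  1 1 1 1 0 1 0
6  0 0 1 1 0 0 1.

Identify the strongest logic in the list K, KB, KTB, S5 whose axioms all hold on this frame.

KTB

Symmetric (axiom B): yes — every pair in R has its reverse in R.
Reflexive (axiom T): yes — every world is R-related to itself.
Euclidean (axiom 5): no — 1 R 4 and 1 R 5, but not 4 R 5.
So F validates K, KB, KTB; S5 would additionally require R to be Euclidean. The strongest is KTB.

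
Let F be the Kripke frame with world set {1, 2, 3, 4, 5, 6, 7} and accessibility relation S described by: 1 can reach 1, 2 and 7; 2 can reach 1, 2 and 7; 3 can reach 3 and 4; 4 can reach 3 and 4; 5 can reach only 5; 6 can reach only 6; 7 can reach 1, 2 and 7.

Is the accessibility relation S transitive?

Yes

Transitive: yes — every two-step S-path is closed by a direct edge.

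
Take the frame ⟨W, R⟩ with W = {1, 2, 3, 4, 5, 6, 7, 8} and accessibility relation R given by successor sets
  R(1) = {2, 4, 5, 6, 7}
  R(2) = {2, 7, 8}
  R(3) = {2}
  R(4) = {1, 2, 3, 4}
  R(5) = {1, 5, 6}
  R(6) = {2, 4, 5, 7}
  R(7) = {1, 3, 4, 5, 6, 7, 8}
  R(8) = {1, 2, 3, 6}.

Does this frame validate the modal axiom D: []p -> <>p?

By correspondence theory, D is valid on a frame iff R is serial.
Serial: yes — every world has a successor (e.g. 1 R 2).

Yes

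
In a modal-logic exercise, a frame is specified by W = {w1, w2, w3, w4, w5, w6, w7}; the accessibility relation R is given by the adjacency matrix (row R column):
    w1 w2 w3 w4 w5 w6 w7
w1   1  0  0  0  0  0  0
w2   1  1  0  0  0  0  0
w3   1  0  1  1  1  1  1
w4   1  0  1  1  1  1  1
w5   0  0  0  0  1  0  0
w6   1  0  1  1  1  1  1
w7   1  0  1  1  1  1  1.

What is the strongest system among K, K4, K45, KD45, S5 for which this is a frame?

Transitive (axiom 4): yes — every two-step R-path is closed by a direct edge.
Euclidean (axiom 5): no — w3 R w1 and w3 R w4, but not w1 R w4.
Serial (axiom D): yes — every world has a successor (e.g. w1 R w1).
Reflexive (axiom T): yes — every world is R-related to itself.
So F validates K, K4; K45 would additionally require R to be Euclidean. The strongest is K4.

K4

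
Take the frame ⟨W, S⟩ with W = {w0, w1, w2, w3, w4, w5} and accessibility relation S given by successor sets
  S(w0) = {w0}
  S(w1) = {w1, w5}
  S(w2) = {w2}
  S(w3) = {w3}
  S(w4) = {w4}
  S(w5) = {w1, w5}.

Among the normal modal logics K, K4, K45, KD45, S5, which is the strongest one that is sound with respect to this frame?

S5

Transitive (axiom 4): yes — every two-step S-path is closed by a direct edge.
Euclidean (axiom 5): yes — any two successors of a common world are S-related.
Serial (axiom D): yes — every world has a successor (e.g. w0 S w0).
Reflexive (axiom T): yes — every world is S-related to itself.
So F validates K, K4, K45, KD45, S5. The strongest is S5.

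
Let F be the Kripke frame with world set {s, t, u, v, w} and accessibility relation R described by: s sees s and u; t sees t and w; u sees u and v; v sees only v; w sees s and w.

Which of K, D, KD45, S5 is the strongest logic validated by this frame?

D

Serial (axiom D): yes — every world has a successor (e.g. s R s).
Euclidean (axiom 5): no — s R u and s R s, but not u R s.
Transitive (axiom 4): no — s R u and u R v, but not s R v.
Reflexive (axiom T): yes — every world is R-related to itself.
So F validates K, D; KD45 would additionally require R to be Euclidean and transitive. The strongest is D.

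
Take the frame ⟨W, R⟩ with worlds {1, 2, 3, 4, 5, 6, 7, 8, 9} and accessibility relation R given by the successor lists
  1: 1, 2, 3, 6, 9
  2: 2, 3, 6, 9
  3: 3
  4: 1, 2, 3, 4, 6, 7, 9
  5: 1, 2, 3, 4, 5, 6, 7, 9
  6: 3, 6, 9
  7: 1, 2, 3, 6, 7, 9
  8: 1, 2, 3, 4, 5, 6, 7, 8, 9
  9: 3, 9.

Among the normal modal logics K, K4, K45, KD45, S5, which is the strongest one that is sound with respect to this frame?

Transitive (axiom 4): yes — every two-step R-path is closed by a direct edge.
Euclidean (axiom 5): no — 1 R 3 and 1 R 2, but not 3 R 2.
Serial (axiom D): yes — every world has a successor (e.g. 1 R 1).
Reflexive (axiom T): yes — every world is R-related to itself.
So F validates K, K4; K45 would additionally require R to be Euclidean. The strongest is K4.

K4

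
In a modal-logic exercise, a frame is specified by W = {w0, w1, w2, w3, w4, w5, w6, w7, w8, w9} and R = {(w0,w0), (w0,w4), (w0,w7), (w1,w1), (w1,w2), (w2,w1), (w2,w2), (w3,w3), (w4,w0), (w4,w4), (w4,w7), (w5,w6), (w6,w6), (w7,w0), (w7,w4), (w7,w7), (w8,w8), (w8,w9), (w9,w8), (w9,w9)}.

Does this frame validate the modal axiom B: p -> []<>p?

The schema B characterises exactly the symmetric frames.
Symmetric: no — w5 R w6 but not w6 R w5.

No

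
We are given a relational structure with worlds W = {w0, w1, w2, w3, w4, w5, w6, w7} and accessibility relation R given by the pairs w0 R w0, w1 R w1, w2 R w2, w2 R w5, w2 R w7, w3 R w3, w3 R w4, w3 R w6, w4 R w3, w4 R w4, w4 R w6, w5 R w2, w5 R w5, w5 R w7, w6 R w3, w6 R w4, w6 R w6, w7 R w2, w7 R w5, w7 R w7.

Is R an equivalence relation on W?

Reflexive: yes — every world is R-related to itself.
Symmetric: yes — every pair in R has its reverse in R.
Transitive: yes — every two-step R-path is closed by a direct edge.
So R is an equivalence relation.

Yes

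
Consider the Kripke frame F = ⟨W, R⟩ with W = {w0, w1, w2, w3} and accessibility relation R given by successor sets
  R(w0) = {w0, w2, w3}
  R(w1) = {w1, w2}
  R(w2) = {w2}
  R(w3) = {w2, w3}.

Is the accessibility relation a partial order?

Yes

Reflexive: yes — every world is R-related to itself.
Transitive: yes — every two-step R-path is closed by a direct edge.
Antisymmetric: yes — no distinct pair is related both ways.
So R is a partial order.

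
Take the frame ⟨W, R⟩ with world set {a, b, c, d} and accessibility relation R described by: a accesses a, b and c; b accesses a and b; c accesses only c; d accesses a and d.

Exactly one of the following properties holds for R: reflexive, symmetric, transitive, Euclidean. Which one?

Reflexive: yes — every world is R-related to itself.
Symmetric: no — a R c but not c R a.
Transitive: no — b R a and a R c, but not b R c.
Euclidean: no — a R b and a R c, but not b R c.
Only reflexive holds.

reflexive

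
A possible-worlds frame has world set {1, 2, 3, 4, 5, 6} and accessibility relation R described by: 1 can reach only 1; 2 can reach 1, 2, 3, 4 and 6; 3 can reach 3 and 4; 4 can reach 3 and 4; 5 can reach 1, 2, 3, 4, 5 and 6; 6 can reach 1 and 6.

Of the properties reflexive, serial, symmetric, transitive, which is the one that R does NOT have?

symmetric

Reflexive: yes — every world is R-related to itself.
Serial: yes — every world has a successor (e.g. 1 R 1).
Symmetric: no — 2 R 1 but not 1 R 2.
Transitive: yes — every two-step R-path is closed by a direct edge.
Only symmetric fails.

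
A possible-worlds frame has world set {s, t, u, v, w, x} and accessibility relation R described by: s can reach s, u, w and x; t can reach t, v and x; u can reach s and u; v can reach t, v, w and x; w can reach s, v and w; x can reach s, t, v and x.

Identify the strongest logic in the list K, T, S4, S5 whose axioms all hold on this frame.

Reflexive (axiom T): yes — every world is R-related to itself.
Transitive (axiom 4): no — s R w and w R v, but not s R v.
Euclidean (axiom 5): no — s R u and s R w, but not u R w.
So F validates K, T; S4 would additionally require R to be transitive. The strongest is T.

T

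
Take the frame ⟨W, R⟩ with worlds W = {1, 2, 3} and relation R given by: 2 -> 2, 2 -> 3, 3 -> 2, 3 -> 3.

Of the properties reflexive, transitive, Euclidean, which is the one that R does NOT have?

reflexive

Reflexive: no — 1 is not related to itself.
Transitive: yes — every two-step R-path is closed by a direct edge.
Euclidean: yes — any two successors of a common world are R-related.
Only reflexive fails.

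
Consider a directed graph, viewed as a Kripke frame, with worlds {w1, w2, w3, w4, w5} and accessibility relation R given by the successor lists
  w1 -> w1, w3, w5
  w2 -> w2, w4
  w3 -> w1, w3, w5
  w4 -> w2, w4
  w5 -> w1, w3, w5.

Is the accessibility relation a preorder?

Yes

Reflexive: yes — every world is R-related to itself.
Transitive: yes — every two-step R-path is closed by a direct edge.
So R is a preorder.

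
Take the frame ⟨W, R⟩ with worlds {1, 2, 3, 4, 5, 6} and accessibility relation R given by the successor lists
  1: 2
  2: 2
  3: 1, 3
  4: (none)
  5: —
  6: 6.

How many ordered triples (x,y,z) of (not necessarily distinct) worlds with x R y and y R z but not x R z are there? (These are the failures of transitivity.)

1

Enumerating: (3,1,2).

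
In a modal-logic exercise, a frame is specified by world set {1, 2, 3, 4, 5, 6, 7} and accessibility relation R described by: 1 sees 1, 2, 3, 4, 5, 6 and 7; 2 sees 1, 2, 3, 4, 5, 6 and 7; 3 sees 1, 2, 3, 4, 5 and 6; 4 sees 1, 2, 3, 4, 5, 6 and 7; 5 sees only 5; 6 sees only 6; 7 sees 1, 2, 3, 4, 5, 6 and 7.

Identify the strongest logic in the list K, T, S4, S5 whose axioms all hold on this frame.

Reflexive (axiom T): yes — every world is R-related to itself.
Transitive (axiom 4): no — 3 R 1 and 1 R 7, but not 3 R 7.
Euclidean (axiom 5): no — 1 R 3 and 1 R 7, but not 3 R 7.
So F validates K, T; S4 would additionally require R to be transitive. The strongest is T.

T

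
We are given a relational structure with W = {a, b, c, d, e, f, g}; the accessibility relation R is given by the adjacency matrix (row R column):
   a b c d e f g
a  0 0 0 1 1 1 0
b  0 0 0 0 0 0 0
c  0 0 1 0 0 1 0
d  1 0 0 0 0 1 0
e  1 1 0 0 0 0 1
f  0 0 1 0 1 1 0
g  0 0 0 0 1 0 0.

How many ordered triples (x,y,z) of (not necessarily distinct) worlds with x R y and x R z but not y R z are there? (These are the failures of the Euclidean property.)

Enumerating: (a,d,d), (a,d,e), (a,e,d), (a,e,e), (a,e,f), (a,f,d), (d,a,a), (d,f,a), (e,a,a), (e,a,b), (e,a,g), (e,b,a), … and 10 more.
Total: 22.

22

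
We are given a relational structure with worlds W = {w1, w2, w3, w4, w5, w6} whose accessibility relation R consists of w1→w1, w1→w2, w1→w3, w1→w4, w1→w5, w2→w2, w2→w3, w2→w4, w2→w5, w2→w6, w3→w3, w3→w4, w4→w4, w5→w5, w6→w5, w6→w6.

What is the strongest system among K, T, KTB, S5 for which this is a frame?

T

Reflexive (axiom T): yes — every world is R-related to itself.
Symmetric (axiom B): no — w1 R w2 but not w2 R w1.
Euclidean (axiom 5): no — w1 R w3 and w1 R w2, but not w3 R w2.
So F validates K, T; KTB would additionally require R to be symmetric. The strongest is T.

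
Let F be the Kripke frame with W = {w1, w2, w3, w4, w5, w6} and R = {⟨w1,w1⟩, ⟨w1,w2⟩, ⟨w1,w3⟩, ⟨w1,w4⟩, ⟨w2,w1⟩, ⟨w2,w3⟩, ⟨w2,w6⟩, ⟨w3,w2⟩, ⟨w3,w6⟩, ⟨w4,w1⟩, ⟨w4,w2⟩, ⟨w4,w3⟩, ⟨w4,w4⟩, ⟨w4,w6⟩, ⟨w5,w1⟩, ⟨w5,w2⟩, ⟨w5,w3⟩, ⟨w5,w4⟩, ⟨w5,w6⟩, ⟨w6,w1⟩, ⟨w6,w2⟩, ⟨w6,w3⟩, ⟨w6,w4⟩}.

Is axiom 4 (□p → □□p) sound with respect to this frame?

No

Axiom 4 corresponds to the accessibility relation being transitive.
Transitive: no — w1 R w2 and w2 R w6, but not w1 R w6.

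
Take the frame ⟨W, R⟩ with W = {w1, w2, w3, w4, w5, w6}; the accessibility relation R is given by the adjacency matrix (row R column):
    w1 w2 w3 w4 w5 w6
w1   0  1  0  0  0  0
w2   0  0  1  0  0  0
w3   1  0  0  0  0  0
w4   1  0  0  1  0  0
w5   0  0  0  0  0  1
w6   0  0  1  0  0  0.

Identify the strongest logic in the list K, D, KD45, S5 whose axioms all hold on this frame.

D

Serial (axiom D): yes — every world has a successor (e.g. w1 R w2).
Euclidean (axiom 5): no — w1 R w2 and w1 R w2, but not w2 R w2.
Transitive (axiom 4): no — w1 R w2 and w2 R w3, but not w1 R w3.
Reflexive (axiom T): no — w1 is not related to itself.
So F validates K, D; KD45 would additionally require R to be Euclidean and transitive. The strongest is D.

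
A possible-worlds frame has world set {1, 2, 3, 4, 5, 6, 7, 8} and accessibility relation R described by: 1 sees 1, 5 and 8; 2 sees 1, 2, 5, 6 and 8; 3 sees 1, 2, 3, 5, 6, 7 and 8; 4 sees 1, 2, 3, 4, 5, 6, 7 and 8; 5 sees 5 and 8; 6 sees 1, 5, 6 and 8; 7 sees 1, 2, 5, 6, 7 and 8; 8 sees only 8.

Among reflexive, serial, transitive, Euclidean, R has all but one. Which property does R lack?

Reflexive: yes — every world is R-related to itself.
Serial: yes — every world has a successor (e.g. 1 R 1).
Transitive: yes — every two-step R-path is closed by a direct edge.
Euclidean: no — 1 R 8 and 1 R 5, but not 8 R 5.
Only Euclidean fails.

Euclidean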